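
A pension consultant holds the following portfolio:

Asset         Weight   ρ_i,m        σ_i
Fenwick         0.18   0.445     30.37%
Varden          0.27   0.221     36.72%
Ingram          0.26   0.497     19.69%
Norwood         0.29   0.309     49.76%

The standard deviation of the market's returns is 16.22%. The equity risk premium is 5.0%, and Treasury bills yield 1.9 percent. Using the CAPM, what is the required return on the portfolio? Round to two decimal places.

5.48%

β_Fenwick = 0.445 × 30.37% / 16.22% = 0.8332
β_Varden = 0.221 × 36.72% / 16.22% = 0.5003
β_Ingram = 0.497 × 19.69% / 16.22% = 0.6033
β_Norwood = 0.309 × 49.76% / 16.22% = 0.9480
β_P = Σ w_i β_i = 0.18×0.8332 + 0.27×0.5003 + 0.26×0.6033 + 0.29×0.9480 = 0.7168
E(R_P) = R_f + β_P × MRP = 1.9% + 0.7168 × 5.0% = 5.48%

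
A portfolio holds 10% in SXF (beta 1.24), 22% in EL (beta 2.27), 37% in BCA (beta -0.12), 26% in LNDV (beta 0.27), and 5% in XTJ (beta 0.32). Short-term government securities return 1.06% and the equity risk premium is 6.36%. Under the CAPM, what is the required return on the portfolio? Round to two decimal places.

5.29%

β_P = Σ w_i β_i = 0.10×1.24 + 0.22×2.27 + 0.37×-0.12 + 0.26×0.27 + 0.05×0.32 = 0.6652
E(R_P) = R_f + β_P × MRP = 1.06% + 0.6652 × 6.36% = 5.29%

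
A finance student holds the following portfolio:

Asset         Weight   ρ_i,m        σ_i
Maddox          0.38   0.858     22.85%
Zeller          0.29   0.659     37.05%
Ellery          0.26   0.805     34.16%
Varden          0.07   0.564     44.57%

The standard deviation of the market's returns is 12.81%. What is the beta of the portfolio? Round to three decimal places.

β_Maddox = 0.858 × 22.85% / 12.81% = 1.5305
β_Zeller = 0.659 × 37.05% / 12.81% = 1.9060
β_Ellery = 0.805 × 34.16% / 12.81% = 2.1467
β_Varden = 0.564 × 44.57% / 12.81% = 1.9623
β_P = Σ w_i β_i = 0.38×1.5305 + 0.29×1.9060 + 0.26×2.1467 + 0.07×1.9623 = 1.8298

1.830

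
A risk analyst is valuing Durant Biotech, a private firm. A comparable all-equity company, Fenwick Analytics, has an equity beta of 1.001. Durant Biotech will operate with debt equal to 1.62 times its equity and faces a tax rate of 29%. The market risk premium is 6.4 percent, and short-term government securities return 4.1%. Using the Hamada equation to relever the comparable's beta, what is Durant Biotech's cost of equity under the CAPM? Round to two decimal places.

17.88%

β_L = β_U × [1 + (1 − t)(D/E)] = 1.001 × [1 + (1 − 0.29) × 1.62]
    = 1.001 × [1 + 0.71 × 1.62] = 1.001 × 2.1502 = 2.1524
E(R) = R_f + β_L × MRP = 4.1% + 2.1524 × 6.4% = 17.88%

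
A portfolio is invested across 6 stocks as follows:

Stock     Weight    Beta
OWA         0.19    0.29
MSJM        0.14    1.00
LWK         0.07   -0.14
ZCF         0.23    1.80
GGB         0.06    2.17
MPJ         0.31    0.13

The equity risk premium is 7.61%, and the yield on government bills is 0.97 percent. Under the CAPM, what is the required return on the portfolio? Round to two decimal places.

β_P = Σ w_i β_i = 0.19×0.29 + 0.14×1.00 + 0.07×-0.14 + 0.23×1.80 + 0.06×2.17 + 0.31×0.13 = 0.7698
E(R_P) = R_f + β_P × MRP = 0.97% + 0.7698 × 7.61% = 6.83%

6.83%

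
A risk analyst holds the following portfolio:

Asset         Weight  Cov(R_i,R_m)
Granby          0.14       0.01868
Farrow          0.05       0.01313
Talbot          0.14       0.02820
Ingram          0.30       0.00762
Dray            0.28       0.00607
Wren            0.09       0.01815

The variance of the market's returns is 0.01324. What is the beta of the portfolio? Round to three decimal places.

β_Granby = 0.01868 / 0.01324 = 1.4109
β_Farrow = 0.01313 / 0.01324 = 0.9917
β_Talbot = 0.02820 / 0.01324 = 2.1299
β_Ingram = 0.00762 / 0.01324 = 0.5755
β_Dray = 0.00607 / 0.01324 = 0.4585
β_Wren = 0.01815 / 0.01324 = 1.3708
β_P = Σ w_i β_i = 0.14×1.4109 + 0.05×0.9917 + 0.14×2.1299 + 0.30×0.5755 + 0.28×0.4585 + 0.09×1.3708 = 0.9697

0.970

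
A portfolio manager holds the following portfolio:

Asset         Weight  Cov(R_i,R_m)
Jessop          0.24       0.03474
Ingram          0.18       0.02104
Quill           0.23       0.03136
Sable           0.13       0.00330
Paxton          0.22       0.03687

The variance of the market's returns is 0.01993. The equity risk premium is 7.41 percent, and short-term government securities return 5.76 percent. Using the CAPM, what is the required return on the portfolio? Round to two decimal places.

16.13%

β_Jessop = 0.03474 / 0.01993 = 1.7431
β_Ingram = 0.02104 / 0.01993 = 1.0557
β_Quill = 0.03136 / 0.01993 = 1.5735
β_Sable = 0.00330 / 0.01993 = 0.1656
β_Paxton = 0.03687 / 0.01993 = 1.8500
β_P = Σ w_i β_i = 0.24×1.7431 + 0.18×1.0557 + 0.23×1.5735 + 0.13×0.1656 + 0.22×1.8500 = 1.3988
E(R_P) = R_f + β_P × MRP = 5.76% + 1.3988 × 7.41% = 16.13%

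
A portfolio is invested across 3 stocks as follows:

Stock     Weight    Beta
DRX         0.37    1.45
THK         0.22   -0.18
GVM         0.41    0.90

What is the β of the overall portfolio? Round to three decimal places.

β_P = Σ w_i β_i = 0.37×1.45 + 0.22×-0.18 + 0.41×0.90 = 0.8659

0.866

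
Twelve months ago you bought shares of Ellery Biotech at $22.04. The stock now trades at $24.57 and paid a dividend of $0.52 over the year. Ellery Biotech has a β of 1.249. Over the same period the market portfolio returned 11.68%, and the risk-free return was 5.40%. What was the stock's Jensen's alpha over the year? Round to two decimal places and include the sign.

Realised HPR = (P1 + D1 − P0) / P0 = (24.57 + 0.52 − 22.04) / 22.04 = 3.05 / 22.04 = 13.8385%
MRP = 11.68% − 5.40% = 6.28%
CAPM required = R_f + β·MRP = 5.40% + 1.249 × 6.28% = 13.24372%
α = realised − required = 13.8385% − 13.24372% = +0.59%

+0.59%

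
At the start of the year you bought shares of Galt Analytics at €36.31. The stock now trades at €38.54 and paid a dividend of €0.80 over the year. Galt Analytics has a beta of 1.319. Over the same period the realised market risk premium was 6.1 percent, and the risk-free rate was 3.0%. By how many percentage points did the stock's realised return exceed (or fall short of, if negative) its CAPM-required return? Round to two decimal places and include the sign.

Realised HPR = (P1 + D1 − P0) / P0 = (38.54 + 0.80 − 36.31) / 36.31 = 3.03 / 36.31 = 8.3448%
CAPM required = R_f + β·MRP = 3.0% + 1.319 × 6.1% = 11.0459%
α = realised − required = 8.3448% − 11.0459% = -2.70%

-2.70%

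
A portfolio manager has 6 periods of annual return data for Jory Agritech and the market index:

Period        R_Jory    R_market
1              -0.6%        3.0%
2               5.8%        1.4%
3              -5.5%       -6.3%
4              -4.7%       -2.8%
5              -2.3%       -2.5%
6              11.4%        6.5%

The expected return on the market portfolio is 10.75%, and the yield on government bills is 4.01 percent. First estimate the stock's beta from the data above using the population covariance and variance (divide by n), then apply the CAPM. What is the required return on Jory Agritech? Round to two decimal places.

Mean R_i = (-0.6 + 5.8 − 5.5 − 4.7 − 2.3 + 11.4) / 6 = 0.6833%
Mean R_m = (3.0 + 1.4 − 6.3 − 2.8 − 2.5 + 6.5) / 6 = -0.1167%
Σ(R_i − R̄_i)(R_m − R̄_m) = 134.4583  ⇒  Cov = 134.4583 / 6 = 22.4097
Σ(R_m − R̄_m)² = 106.9083  ⇒  Var(R_m) = 106.9083 / 6 = 17.8181
β = Cov / Var(R_m) = 22.4097 / 17.8181 = 1.2577
MRP = 10.75% − 4.01% = 6.74%
E(R) = R_f + β × MRP = 4.01% + 1.2577 × 6.74% = 12.49%

12.49%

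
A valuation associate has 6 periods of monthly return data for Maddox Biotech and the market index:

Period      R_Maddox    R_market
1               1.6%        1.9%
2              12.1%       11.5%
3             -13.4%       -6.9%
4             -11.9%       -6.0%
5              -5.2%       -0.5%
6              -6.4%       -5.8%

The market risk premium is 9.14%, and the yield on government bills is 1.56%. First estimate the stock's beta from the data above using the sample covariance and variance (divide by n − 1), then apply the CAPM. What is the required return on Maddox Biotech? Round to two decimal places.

Mean R_i = (1.6 + 12.1 − 13.4 − 11.9 − 5.2 − 6.4) / 6 = -3.8667%
Mean R_m = (1.9 + 11.5 − 6.9 − 6.0 − 0.5 − 5.8) / 6 = -0.9667%
Σ(R_i − R̄_i)(R_m − R̄_m) = 323.3433  ⇒  Cov = 323.3433 / 5 = 64.6687
Σ(R_m − R̄_m)² = 247.7533  ⇒  Var(R_m) = 247.7533 / 5 = 49.5507
β = Cov / Var(R_m) = 64.6687 / 49.5507 = 1.3051
E(R) = R_f + β × MRP = 1.56% + 1.3051 × 9.14% = 13.49%

13.49%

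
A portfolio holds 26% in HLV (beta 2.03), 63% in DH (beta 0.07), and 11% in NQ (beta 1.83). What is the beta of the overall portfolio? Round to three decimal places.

β_P = Σ w_i β_i = 0.26×2.03 + 0.63×0.07 + 0.11×1.83 = 0.7732

0.773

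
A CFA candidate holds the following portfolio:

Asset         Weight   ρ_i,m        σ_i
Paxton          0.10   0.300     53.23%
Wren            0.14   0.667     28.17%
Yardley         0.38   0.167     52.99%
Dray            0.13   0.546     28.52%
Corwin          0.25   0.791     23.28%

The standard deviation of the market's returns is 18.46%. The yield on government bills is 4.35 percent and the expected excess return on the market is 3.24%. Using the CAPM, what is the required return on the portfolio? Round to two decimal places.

β_Paxton = 0.300 × 53.23% / 18.46% = 0.8651
β_Wren = 0.667 × 28.17% / 18.46% = 1.0178
β_Yardley = 0.167 × 52.99% / 18.46% = 0.4794
β_Dray = 0.546 × 28.52% / 18.46% = 0.8435
β_Corwin = 0.791 × 23.28% / 18.46% = 0.9975
β_P = Σ w_i β_i = 0.10×0.8651 + 0.14×1.0178 + 0.38×0.4794 + 0.13×0.8435 + 0.25×0.9975 = 0.7702
E(R_P) = R_f + β_P × MRP = 4.35% + 0.7702 × 3.24% = 6.85%

6.85%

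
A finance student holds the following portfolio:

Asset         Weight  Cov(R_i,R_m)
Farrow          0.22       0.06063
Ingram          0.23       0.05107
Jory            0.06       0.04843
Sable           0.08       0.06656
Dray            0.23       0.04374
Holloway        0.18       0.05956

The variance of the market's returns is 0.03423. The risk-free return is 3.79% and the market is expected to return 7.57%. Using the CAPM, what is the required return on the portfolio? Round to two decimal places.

β_Farrow = 0.06063 / 0.03423 = 1.7713
β_Ingram = 0.05107 / 0.03423 = 1.4920
β_Jory = 0.04843 / 0.03423 = 1.4148
β_Sable = 0.06656 / 0.03423 = 1.9445
β_Dray = 0.04374 / 0.03423 = 1.2778
β_Holloway = 0.05956 / 0.03423 = 1.7400
β_P = Σ w_i β_i = 0.22×1.7713 + 0.23×1.4920 + 0.06×1.4148 + 0.08×1.9445 + 0.23×1.2778 + 0.18×1.7400 = 1.5804
MRP = 7.57% − 3.79% = 3.78%
E(R_P) = R_f + β_P × MRP = 3.79% + 1.5804 × 3.78% = 9.76%

9.76%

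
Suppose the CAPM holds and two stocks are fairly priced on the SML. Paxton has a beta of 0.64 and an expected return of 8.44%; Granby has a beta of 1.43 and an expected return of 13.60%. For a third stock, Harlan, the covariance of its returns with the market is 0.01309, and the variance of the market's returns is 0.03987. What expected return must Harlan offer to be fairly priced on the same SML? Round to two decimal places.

6.40%

MRP = (13.60% − 8.44%) / (1.43 − 0.64) = 6.5316%
R_f = 8.44% − 0.64 × 6.5316% = 4.2598%
β_Harlan = Cov / Var(R_m) = 0.01309 / 0.03987 = 0.3283
E(R_Harlan) = R_f + β × MRP = 4.2598% + 0.3283 × 6.5316% = 6.40%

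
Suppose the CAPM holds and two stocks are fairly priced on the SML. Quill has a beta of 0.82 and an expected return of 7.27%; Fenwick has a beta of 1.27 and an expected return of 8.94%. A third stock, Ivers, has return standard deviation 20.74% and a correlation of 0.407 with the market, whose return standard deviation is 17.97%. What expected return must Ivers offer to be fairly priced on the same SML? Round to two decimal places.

5.97%

MRP = (8.94% − 7.27%) / (1.27 − 0.82) = 3.7111%
R_f = 7.27% − 0.82 × 3.7111% = 4.2269%
β_Ivers = ρ·σ_i/σ_m = 0.407 × 20.74 / 17.97 = 0.4697
E(R_Ivers) = R_f + β × MRP = 4.2269% + 0.4697 × 3.7111% = 5.97%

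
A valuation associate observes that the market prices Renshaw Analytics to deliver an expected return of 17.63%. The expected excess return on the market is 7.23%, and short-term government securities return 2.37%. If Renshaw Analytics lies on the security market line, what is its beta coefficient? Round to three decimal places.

2.111

β = (E(R) − R_f) / MRP = (17.63% − 2.37%) / 7.23% = 15.26% / 7.23% = 2.111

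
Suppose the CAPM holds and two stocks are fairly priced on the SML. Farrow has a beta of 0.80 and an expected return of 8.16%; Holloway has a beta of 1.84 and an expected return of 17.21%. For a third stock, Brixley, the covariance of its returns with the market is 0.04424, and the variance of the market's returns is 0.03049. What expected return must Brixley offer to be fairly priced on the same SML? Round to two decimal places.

MRP = (17.21% − 8.16%) / (1.84 − 0.80) = 8.7019%
R_f = 8.16% − 0.80 × 8.7019% = 1.1985%
β_Brixley = Cov / Var(R_m) = 0.04424 / 0.03049 = 1.4510
E(R_Brixley) = R_f + β × MRP = 1.1985% + 1.4510 × 8.7019% = 13.82%

13.82%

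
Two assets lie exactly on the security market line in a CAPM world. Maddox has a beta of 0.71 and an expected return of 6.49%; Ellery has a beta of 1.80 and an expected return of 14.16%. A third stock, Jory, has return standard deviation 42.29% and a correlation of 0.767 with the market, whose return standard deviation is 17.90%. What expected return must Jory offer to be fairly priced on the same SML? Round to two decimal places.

14.25%

MRP = (14.16% − 6.49%) / (1.80 − 0.71) = 7.0367%
R_f = 6.49% − 0.71 × 7.0367% = 1.4939%
β_Jory = ρ·σ_i/σ_m = 0.767 × 42.29 / 17.90 = 1.8121
E(R_Jory) = R_f + β × MRP = 1.4939% + 1.8121 × 7.0367% = 14.25%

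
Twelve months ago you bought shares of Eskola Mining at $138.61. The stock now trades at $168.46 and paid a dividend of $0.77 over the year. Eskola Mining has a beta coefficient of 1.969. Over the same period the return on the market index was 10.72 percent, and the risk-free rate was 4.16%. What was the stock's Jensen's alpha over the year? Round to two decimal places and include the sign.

Realised HPR = (P1 + D1 − P0) / P0 = (168.46 + 0.77 − 138.61) / 138.61 = 30.62 / 138.61 = 22.0908%
MRP = 10.72% − 4.16% = 6.56%
CAPM required = R_f + β·MRP = 4.16% + 1.969 × 6.56% = 17.07664%
α = realised − required = 22.0908% − 17.07664% = +5.01%

+5.01%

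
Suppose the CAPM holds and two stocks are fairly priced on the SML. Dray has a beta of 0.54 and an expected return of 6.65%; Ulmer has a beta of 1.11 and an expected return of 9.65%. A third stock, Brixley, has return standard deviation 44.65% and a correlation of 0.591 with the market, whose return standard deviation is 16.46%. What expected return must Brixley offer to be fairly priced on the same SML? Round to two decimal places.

12.25%

MRP = (9.65% − 6.65%) / (1.11 − 0.54) = 5.2632%
R_f = 6.65% − 0.54 × 5.2632% = 3.8079%
β_Brixley = ρ·σ_i/σ_m = 0.591 × 44.65 / 16.46 = 1.6032
E(R_Brixley) = R_f + β × MRP = 3.8079% + 1.6032 × 5.2632% = 12.25%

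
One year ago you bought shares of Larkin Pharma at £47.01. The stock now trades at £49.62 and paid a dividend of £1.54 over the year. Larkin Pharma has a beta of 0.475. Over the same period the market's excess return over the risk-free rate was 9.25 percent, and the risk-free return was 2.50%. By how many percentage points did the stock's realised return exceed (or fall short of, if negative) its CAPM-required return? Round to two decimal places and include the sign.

+1.93%

Realised HPR = (P1 + D1 − P0) / P0 = (49.62 + 1.54 − 47.01) / 47.01 = 4.15 / 47.01 = 8.8279%
CAPM required = R_f + β·MRP = 2.50% + 0.475 × 9.25% = 6.89375%
α = realised − required = 8.8279% − 6.89375% = +1.93%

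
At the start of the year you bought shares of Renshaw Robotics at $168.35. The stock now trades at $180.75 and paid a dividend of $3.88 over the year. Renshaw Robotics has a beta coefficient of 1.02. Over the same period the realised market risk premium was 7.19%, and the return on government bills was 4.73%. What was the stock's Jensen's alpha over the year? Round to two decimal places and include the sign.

-2.39%

Realised HPR = (P1 + D1 − P0) / P0 = (180.75 + 3.88 − 168.35) / 168.35 = 16.28 / 168.35 = 9.6703%
CAPM required = R_f + β·MRP = 4.73% + 1.02 × 7.19% = 12.0638%
α = realised − required = 9.6703% − 12.0638% = -2.39%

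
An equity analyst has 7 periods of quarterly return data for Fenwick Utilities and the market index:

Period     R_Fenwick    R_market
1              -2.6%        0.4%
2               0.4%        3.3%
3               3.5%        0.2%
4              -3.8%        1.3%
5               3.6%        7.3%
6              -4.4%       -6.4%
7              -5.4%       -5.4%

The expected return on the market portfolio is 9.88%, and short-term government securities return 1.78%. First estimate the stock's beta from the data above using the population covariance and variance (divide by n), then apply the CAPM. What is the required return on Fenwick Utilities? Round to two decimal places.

6.57%

Mean R_i = (-2.6 + 0.4 + 3.5 − 3.8 + 3.6 − 4.4 − 5.4) / 7 = -1.2429%
Mean R_m = (0.4 + 3.3 + 0.2 + 1.3 + 7.3 − 6.4 − 5.4) / 7 = 0.1000%
Σ(R_i − R̄_i)(R_m − R̄_m) = 80.5100  ⇒  Cov = 80.5100 / 7 = 11.5014
Σ(R_m − R̄_m)² = 136.1200  ⇒  Var(R_m) = 136.1200 / 7 = 19.4457
β = Cov / Var(R_m) = 11.5014 / 19.4457 = 0.5915
MRP = 9.88% − 1.78% = 8.10%
E(R) = R_f + β × MRP = 1.78% + 0.5915 × 8.10% = 6.57%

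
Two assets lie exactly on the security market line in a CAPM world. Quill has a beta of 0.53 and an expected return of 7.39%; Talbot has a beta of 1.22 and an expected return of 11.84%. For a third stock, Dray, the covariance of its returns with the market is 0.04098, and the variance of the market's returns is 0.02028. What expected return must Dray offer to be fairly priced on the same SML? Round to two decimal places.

17.00%

MRP = (11.84% − 7.39%) / (1.22 − 0.53) = 6.4493%
R_f = 7.39% − 0.53 × 6.4493% = 3.9719%
β_Dray = Cov / Var(R_m) = 0.04098 / 0.02028 = 2.0207
E(R_Dray) = R_f + β × MRP = 3.9719% + 2.0207 × 6.4493% = 17.00%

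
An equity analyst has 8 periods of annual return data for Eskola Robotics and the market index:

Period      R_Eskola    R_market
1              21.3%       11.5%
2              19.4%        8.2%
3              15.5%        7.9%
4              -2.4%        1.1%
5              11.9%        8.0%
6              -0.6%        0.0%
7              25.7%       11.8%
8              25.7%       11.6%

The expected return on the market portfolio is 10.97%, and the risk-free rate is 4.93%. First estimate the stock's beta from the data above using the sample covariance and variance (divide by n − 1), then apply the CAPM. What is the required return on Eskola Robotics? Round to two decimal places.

Mean R_i = (21.3 + 19.4 + 15.5 − 2.4 + 11.9 − 0.6 + 25.7 + 25.7) / 8 = 14.5625%
Mean R_m = (11.5 + 8.2 + 7.9 + 1.1 + 8.0 + 0.0 + 11.8 + 11.6) / 8 = 7.5125%
Σ(R_i − R̄_i)(R_m − R̄_m) = 345.2138  ⇒  Cov = 345.2138 / 7 = 49.3163
Σ(R_m − R̄_m)² = 149.4088  ⇒  Var(R_m) = 149.4088 / 7 = 21.3441
β = Cov / Var(R_m) = 49.3163 / 21.3441 = 2.3105
MRP = 10.97% − 4.93% = 6.04%
E(R) = R_f + β × MRP = 4.93% + 2.3105 × 6.04% = 18.89%

18.89%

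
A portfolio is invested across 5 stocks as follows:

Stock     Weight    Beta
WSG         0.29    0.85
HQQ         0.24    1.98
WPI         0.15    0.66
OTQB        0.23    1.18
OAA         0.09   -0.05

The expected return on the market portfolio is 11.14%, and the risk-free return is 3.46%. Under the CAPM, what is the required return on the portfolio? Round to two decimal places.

11.81%

β_P = Σ w_i β_i = 0.29×0.85 + 0.24×1.98 + 0.15×0.66 + 0.23×1.18 + 0.09×-0.05 = 1.0876
MRP = 11.14% − 3.46% = 7.68%
E(R_P) = R_f + β_P × MRP = 3.46% + 1.0876 × 7.68% = 11.81%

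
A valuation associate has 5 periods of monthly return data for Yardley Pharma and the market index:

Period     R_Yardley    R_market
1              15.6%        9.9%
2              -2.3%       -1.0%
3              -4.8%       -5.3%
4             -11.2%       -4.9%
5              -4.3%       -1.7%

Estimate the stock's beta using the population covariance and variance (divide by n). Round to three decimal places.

1.578

Mean R_i = (15.6 − 2.3 − 4.8 − 11.2 − 4.3) / 5 = -1.4000%
Mean R_m = (9.9 − 1.0 − 5.3 − 4.9 − 1.7) / 5 = -0.6000%
Σ(R_i − R̄_i)(R_m − R̄_m) = 240.1700  ⇒  Cov = 240.1700 / 5 = 48.0340
Σ(R_m − R̄_m)² = 152.2000  ⇒  Var(R_m) = 152.2000 / 5 = 30.4400
β = Cov / Var(R_m) = 48.0340 / 30.4400 = 1.5780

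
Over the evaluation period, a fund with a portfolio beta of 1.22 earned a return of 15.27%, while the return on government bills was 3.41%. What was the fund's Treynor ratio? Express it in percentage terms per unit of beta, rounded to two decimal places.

Treynor = (R_P − R_f) / β_P = (15.27% − 3.41%) / 1.2200 = 11.86% / 1.2200 = 9.72%

9.72%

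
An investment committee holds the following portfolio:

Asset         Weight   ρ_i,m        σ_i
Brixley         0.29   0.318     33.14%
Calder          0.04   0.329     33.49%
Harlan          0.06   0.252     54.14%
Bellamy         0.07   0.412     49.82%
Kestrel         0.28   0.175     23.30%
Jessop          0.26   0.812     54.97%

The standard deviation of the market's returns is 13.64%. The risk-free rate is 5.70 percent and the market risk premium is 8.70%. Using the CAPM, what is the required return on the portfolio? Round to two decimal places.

17.50%

β_Brixley = 0.318 × 33.14% / 13.64% = 0.7726
β_Calder = 0.329 × 33.49% / 13.64% = 0.8078
β_Harlan = 0.252 × 54.14% / 13.64% = 1.0002
β_Bellamy = 0.412 × 49.82% / 13.64% = 1.5048
β_Kestrel = 0.175 × 23.30% / 13.64% = 0.2989
β_Jessop = 0.812 × 54.97% / 13.64% = 3.2724
β_P = Σ w_i β_i = 0.29×0.7726 + 0.04×0.8078 + 0.06×1.0002 + 0.07×1.5048 + 0.28×0.2989 + 0.26×3.2724 = 1.3562
E(R_P) = R_f + β_P × MRP = 5.70% + 1.3562 × 8.70% = 17.50%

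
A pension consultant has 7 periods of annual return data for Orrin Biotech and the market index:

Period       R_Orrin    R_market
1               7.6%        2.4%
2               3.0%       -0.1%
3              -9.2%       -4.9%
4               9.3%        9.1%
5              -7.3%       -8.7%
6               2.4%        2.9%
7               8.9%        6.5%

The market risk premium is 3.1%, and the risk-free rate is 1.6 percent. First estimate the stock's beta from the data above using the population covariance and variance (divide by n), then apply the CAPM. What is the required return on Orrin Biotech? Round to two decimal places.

Mean R_i = (7.6 + 3.0 − 9.2 + 9.3 − 7.3 + 2.4 + 8.9) / 7 = 2.1000%
Mean R_m = (2.4 − 0.1 − 4.9 + 9.1 − 8.7 + 2.9 + 6.5) / 7 = 1.0286%
Σ(R_i − R̄_i)(R_m − R̄_m) = 260.8500  ⇒  Cov = 260.8500 / 7 = 37.2643
Σ(R_m − R̄_m)² = 231.5343  ⇒  Var(R_m) = 231.5343 / 7 = 33.0763
β = Cov / Var(R_m) = 37.2643 / 33.0763 = 1.1266
E(R) = R_f + β × MRP = 1.6% + 1.1266 × 3.1% = 5.09%

5.09%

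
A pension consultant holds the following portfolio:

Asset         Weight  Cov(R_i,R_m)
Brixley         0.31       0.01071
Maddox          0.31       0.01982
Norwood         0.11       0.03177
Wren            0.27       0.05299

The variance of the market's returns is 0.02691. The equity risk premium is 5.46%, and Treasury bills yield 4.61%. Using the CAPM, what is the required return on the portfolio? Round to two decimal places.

10.14%

β_Brixley = 0.01071 / 0.02691 = 0.3980
β_Maddox = 0.01982 / 0.02691 = 0.7365
β_Norwood = 0.03177 / 0.02691 = 1.1806
β_Wren = 0.05299 / 0.02691 = 1.9692
β_P = Σ w_i β_i = 0.31×0.3980 + 0.31×0.7365 + 0.11×1.1806 + 0.27×1.9692 = 1.0132
E(R_P) = R_f + β_P × MRP = 4.61% + 1.0132 × 5.46% = 10.14%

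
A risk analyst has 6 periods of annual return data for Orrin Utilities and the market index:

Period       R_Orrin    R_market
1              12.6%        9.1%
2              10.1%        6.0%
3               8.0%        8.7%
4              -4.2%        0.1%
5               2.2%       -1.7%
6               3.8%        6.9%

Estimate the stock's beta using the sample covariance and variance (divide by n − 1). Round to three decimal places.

Mean R_i = (12.6 + 10.1 + 8.0 − 4.2 + 2.2 + 3.8) / 6 = 5.4167%
Mean R_m = (9.1 + 6.0 + 8.7 + 0.1 − 1.7 + 6.9) / 6 = 4.8500%
Σ(R_i − R̄_i)(R_m − R̄_m) = 109.2950  ⇒  Cov = 109.2950 / 5 = 21.8590
Σ(R_m − R̄_m)² = 103.8750  ⇒  Var(R_m) = 103.8750 / 5 = 20.7750
β = Cov / Var(R_m) = 21.8590 / 20.7750 = 1.0522

1.052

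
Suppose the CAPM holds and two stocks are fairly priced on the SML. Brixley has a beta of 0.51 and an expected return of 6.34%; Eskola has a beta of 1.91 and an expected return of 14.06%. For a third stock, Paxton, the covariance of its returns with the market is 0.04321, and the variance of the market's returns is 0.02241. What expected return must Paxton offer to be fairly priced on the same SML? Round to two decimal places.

MRP = (14.06% − 6.34%) / (1.91 − 0.51) = 5.5143%
R_f = 6.34% − 0.51 × 5.5143% = 3.5277%
β_Paxton = Cov / Var(R_m) = 0.04321 / 0.02241 = 1.9282
E(R_Paxton) = R_f + β × MRP = 3.5277% + 1.9282 × 5.5143% = 14.16%

14.16%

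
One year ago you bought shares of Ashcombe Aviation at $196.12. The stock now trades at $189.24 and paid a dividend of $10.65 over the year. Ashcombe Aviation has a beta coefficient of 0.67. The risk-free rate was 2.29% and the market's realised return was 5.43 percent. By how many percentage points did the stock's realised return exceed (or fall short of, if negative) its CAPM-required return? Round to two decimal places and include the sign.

Realised HPR = (P1 + D1 − P0) / P0 = (189.24 + 10.65 − 196.12) / 196.12 = 3.77 / 196.12 = 1.9223%
MRP = 5.43% − 2.29% = 3.14%
CAPM required = R_f + β·MRP = 2.29% + 0.67 × 3.14% = 4.3938%
α = realised − required = 1.9223% − 4.3938% = -2.47%

-2.47%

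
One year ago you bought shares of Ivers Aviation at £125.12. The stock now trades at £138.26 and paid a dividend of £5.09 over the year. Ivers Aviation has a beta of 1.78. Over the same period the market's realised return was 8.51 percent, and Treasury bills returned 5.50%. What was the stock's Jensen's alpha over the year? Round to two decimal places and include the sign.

+3.71%

Realised HPR = (P1 + D1 − P0) / P0 = (138.26 + 5.09 − 125.12) / 125.12 = 18.23 / 125.12 = 14.5700%
MRP = 8.51% − 5.50% = 3.01%
CAPM required = R_f + β·MRP = 5.50% + 1.78 × 3.01% = 10.8578%
α = realised − required = 14.5700% − 10.8578% = +3.71%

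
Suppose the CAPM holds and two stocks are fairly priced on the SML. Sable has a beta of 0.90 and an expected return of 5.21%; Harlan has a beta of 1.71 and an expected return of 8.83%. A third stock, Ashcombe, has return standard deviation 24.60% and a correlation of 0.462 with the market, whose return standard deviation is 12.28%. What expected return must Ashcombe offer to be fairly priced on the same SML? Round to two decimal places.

MRP = (8.83% − 5.21%) / (1.71 − 0.90) = 4.4691%
R_f = 5.21% − 0.90 × 4.4691% = 1.1878%
β_Ashcombe = ρ·σ_i/σ_m = 0.462 × 24.60 / 12.28 = 0.9255
E(R_Ashcombe) = R_f + β × MRP = 1.1878% + 0.9255 × 4.4691% = 5.32%

5.32%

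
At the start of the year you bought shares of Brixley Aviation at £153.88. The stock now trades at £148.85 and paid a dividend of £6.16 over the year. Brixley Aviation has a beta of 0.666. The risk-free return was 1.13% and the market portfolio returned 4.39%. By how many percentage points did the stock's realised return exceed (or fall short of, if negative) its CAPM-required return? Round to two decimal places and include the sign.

-2.57%

Realised HPR = (P1 + D1 − P0) / P0 = (148.85 + 6.16 − 153.88) / 153.88 = 1.13 / 153.88 = 0.7343%
MRP = 4.39% − 1.13% = 3.26%
CAPM required = R_f + β·MRP = 1.13% + 0.666 × 3.26% = 3.30116%
α = realised − required = 0.7343% − 3.30116% = -2.57%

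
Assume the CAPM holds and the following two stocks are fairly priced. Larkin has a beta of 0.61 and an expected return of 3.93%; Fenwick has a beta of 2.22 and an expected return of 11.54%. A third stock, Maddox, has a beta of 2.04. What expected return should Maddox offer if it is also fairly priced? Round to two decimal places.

MRP (SML slope) = (11.54% − 3.93%) / (2.22 − 0.61) = 7.61% / 1.61 = 4.7267%
R_f (intercept) = 3.93% − 0.61 × 4.7267% = 1.0467%
E(R_Maddox) = R_f + β × MRP = 1.0467% + 2.04 × 4.7267% = 10.69%

10.69%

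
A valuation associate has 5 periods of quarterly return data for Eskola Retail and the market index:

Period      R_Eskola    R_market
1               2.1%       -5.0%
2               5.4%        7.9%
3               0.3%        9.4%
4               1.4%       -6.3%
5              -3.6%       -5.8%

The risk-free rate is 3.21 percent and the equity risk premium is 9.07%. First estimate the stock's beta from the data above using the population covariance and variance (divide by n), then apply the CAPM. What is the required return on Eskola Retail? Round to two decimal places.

4.91%

Mean R_i = (2.1 + 5.4 + 0.3 + 1.4 − 3.6) / 5 = 1.1200%
Mean R_m = (-5.0 + 7.9 + 9.4 − 6.3 − 5.8) / 5 = 0.0400%
Σ(R_i − R̄_i)(R_m − R̄_m) = 46.8160  ⇒  Cov = 46.8160 / 5 = 9.3632
Σ(R_m − R̄_m)² = 249.0920  ⇒  Var(R_m) = 249.0920 / 5 = 49.8184
β = Cov / Var(R_m) = 9.3632 / 49.8184 = 0.1879
E(R) = R_f + β × MRP = 3.21% + 0.1879 × 9.07% = 4.91%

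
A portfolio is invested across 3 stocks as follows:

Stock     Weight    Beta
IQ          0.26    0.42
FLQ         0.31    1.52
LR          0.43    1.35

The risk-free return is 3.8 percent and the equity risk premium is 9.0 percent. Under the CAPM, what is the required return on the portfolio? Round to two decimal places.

β_P = Σ w_i β_i = 0.26×0.42 + 0.31×1.52 + 0.43×1.35 = 1.1609
E(R_P) = R_f + β_P × MRP = 3.8% + 1.1609 × 9.0% = 14.25%

14.25%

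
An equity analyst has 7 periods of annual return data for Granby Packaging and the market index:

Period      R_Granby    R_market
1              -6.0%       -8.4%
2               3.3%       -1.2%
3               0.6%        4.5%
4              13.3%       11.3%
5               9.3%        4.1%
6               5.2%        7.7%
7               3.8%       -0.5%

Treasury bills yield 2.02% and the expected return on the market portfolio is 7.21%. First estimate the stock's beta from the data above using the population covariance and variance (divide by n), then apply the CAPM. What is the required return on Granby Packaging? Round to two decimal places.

6.17%

Mean R_i = (-6.0 + 3.3 + 0.6 + 13.3 + 9.3 + 5.2 + 3.8) / 7 = 4.2143%
Mean R_m = (-8.4 − 1.2 + 4.5 + 11.3 + 4.1 + 7.7 − 0.5) / 7 = 2.5000%
Σ(R_i − R̄_i)(R_m − R̄_m) = 201.9500  ⇒  Cov = 201.9500 / 7 = 28.8500
Σ(R_m − R̄_m)² = 252.5400  ⇒  Var(R_m) = 252.5400 / 7 = 36.0771
β = Cov / Var(R_m) = 28.8500 / 36.0771 = 0.7997
MRP = 7.21% − 2.02% = 5.19%
E(R) = R_f + β × MRP = 2.02% + 0.7997 × 5.19% = 6.17%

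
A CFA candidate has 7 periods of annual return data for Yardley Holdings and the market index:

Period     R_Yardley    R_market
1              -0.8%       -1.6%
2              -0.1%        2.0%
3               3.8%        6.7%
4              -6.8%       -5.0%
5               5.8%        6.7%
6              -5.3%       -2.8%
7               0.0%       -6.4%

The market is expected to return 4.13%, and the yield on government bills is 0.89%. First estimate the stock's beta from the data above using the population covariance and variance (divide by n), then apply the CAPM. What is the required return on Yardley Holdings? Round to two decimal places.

Mean R_i = (-0.8 − 0.1 + 3.8 − 6.8 + 5.8 − 5.3 + 0.0) / 7 = -0.4857%
Mean R_m = (-1.6 + 2.0 + 6.7 − 5.0 + 6.7 − 2.8 − 6.4) / 7 = -0.0571%
Σ(R_i − R̄_i)(R_m − R̄_m) = 114.0457  ⇒  Cov = 114.0457 / 7 = 16.2922
Σ(R_m − R̄_m)² = 170.1171  ⇒  Var(R_m) = 170.1171 / 7 = 24.3024
β = Cov / Var(R_m) = 16.2922 / 24.3024 = 0.6704
MRP = 4.13% − 0.89% = 3.24%
E(R) = R_f + β × MRP = 0.89% + 0.6704 × 3.24% = 3.06%

3.06%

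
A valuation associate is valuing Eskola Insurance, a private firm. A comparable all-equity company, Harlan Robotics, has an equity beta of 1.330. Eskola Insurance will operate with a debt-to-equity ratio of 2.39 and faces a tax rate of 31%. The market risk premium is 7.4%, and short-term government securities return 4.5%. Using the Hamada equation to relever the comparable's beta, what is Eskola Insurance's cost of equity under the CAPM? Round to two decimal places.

β_L = β_U × [1 + (1 − t)(D/E)] = 1.330 × [1 + (1 − 0.31) × 2.39]
    = 1.330 × [1 + 0.69 × 2.39] = 1.330 × 2.6491 = 3.5233
E(R) = R_f + β_L × MRP = 4.5% + 3.5233 × 7.4% = 30.57%

30.57%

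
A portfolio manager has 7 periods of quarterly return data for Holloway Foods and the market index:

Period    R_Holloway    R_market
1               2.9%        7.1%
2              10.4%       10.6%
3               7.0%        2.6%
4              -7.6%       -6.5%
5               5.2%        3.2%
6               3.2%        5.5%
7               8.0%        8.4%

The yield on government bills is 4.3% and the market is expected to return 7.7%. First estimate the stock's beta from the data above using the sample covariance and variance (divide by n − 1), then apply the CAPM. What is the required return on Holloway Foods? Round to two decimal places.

Mean R_i = (2.9 + 10.4 + 7.0 − 7.6 + 5.2 + 3.2 + 8.0) / 7 = 4.1571%
Mean R_m = (7.1 + 10.6 + 2.6 − 6.5 + 3.2 + 5.5 + 8.4) / 7 = 4.4143%
Σ(R_i − R̄_i)(R_m − R̄_m) = 171.4143  ⇒  Cov = 171.4143 / 6 = 28.5691
Σ(R_m − R̄_m)² = 186.4286  ⇒  Var(R_m) = 186.4286 / 6 = 31.0714
β = Cov / Var(R_m) = 28.5691 / 31.0714 = 0.9195
MRP = 7.7% − 4.3% = 3.40%
E(R) = R_f + β × MRP = 4.3% + 0.9195 × 3.4% = 7.43%

7.43%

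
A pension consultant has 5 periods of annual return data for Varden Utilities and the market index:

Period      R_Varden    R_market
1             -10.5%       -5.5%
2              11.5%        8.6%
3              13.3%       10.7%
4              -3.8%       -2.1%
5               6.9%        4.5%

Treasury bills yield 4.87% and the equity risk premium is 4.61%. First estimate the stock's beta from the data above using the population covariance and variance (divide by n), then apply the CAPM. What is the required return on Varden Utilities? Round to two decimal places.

11.67%

Mean R_i = (-10.5 + 11.5 + 13.3 − 3.8 + 6.9) / 5 = 3.4800%
Mean R_m = (-5.5 + 8.6 + 10.7 − 2.1 + 4.5) / 5 = 3.2400%
Σ(R_i − R̄_i)(R_m − R̄_m) = 281.6140  ⇒  Cov = 281.6140 / 5 = 56.3228
Σ(R_m − R̄_m)² = 190.8720  ⇒  Var(R_m) = 190.8720 / 5 = 38.1744
β = Cov / Var(R_m) = 56.3228 / 38.1744 = 1.4754
E(R) = R_f + β × MRP = 4.87% + 1.4754 × 4.61% = 11.67%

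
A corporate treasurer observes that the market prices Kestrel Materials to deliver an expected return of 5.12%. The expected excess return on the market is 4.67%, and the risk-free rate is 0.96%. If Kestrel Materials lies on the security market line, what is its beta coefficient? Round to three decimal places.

β = (E(R) − R_f) / MRP = (5.12% − 0.96%) / 4.67% = 4.16% / 4.67% = 0.891

0.891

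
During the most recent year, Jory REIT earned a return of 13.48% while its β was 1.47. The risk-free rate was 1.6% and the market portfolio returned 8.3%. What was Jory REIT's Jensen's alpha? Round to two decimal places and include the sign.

+2.03%

Market excess return = 8.3% − 1.6% = 6.70%
CAPM benchmark = R_f + β(R_m − R_f) = 1.6% + 1.47 × 6.7% = 11.4490%
α = actual − benchmark = 13.48% − 11.4490% = +2.03%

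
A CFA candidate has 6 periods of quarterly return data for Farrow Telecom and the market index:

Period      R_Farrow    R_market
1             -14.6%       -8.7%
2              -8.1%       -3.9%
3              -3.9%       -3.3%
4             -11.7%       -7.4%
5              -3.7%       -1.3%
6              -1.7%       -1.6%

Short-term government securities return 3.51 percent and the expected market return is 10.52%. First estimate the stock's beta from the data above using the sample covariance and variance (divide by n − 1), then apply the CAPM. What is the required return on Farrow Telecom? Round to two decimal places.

14.81%

Mean R_i = (-14.6 − 8.1 − 3.9 − 11.7 − 3.7 − 1.7) / 6 = -7.2833%
Mean R_m = (-8.7 − 3.9 − 3.3 − 7.4 − 1.3 − 1.6) / 6 = -4.3667%
Σ(R_i − R̄_i)(R_m − R̄_m) = 74.7667  ⇒  Cov = 74.7667 / 5 = 14.9533
Σ(R_m − R̄_m)² = 46.3933  ⇒  Var(R_m) = 46.3933 / 5 = 9.2787
β = Cov / Var(R_m) = 14.9533 / 9.2787 = 1.6116
MRP = 10.52% − 3.51% = 7.01%
E(R) = R_f + β × MRP = 3.51% + 1.6116 × 7.01% = 14.81%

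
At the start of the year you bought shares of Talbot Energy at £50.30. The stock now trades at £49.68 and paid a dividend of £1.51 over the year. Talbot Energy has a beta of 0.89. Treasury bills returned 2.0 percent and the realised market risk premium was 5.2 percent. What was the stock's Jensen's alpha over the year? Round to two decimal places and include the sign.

-4.86%

Realised HPR = (P1 + D1 − P0) / P0 = (49.68 + 1.51 − 50.30) / 50.30 = 0.89 / 50.30 = 1.7694%
CAPM required = R_f + β·MRP = 2.0% + 0.89 × 5.2% = 6.6280%
α = realised − required = 1.7694% − 6.6280% = -4.86%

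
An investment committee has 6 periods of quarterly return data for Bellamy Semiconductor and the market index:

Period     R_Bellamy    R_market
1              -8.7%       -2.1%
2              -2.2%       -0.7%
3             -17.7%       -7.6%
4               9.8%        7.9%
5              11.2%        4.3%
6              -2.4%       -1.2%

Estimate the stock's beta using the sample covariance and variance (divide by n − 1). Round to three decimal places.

Mean R_i = (-8.7 − 2.2 − 17.7 + 9.8 + 11.2 − 2.4) / 6 = -1.6667%
Mean R_m = (-2.1 − 0.7 − 7.6 + 7.9 + 4.3 − 1.2) / 6 = 0.1000%
Σ(R_i − R̄_i)(R_m − R̄_m) = 283.7900  ⇒  Cov = 283.7900 / 5 = 56.7580
Σ(R_m − R̄_m)² = 144.9400  ⇒  Var(R_m) = 144.9400 / 5 = 28.9880
β = Cov / Var(R_m) = 56.7580 / 28.9880 = 1.9580

1.958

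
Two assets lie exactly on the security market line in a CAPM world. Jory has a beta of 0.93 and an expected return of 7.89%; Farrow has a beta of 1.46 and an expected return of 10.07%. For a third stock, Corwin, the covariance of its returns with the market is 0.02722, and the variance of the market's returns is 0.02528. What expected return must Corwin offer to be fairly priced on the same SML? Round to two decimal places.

8.49%

MRP = (10.07% − 7.89%) / (1.46 − 0.93) = 4.1132%
R_f = 7.89% − 0.93 × 4.1132% = 4.0647%
β_Corwin = Cov / Var(R_m) = 0.02722 / 0.02528 = 1.0767
E(R_Corwin) = R_f + β × MRP = 4.0647% + 1.0767 × 4.1132% = 8.49%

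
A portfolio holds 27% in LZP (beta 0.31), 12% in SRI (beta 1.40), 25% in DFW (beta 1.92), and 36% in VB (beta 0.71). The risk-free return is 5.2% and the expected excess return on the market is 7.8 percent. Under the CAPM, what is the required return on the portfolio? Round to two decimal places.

12.90%

β_P = Σ w_i β_i = 0.27×0.31 + 0.12×1.40 + 0.25×1.92 + 0.36×0.71 = 0.9873
E(R_P) = R_f + β_P × MRP = 5.2% + 0.9873 × 7.8% = 12.90%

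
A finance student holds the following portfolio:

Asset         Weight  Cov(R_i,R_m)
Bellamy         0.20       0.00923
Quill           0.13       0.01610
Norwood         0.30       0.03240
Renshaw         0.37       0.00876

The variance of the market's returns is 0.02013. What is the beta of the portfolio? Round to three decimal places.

β_Bellamy = 0.00923 / 0.02013 = 0.4585
β_Quill = 0.01610 / 0.02013 = 0.7998
β_Norwood = 0.03240 / 0.02013 = 1.6095
β_Renshaw = 0.00876 / 0.02013 = 0.4352
β_P = Σ w_i β_i = 0.20×0.4585 + 0.13×0.7998 + 0.30×1.6095 + 0.37×0.4352 = 0.8395

0.840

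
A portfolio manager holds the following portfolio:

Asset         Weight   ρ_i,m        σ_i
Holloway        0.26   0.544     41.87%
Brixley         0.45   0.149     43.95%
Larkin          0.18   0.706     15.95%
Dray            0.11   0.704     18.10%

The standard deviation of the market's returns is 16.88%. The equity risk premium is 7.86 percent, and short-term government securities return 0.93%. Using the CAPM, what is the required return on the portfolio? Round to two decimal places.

6.66%

β_Holloway = 0.544 × 41.87% / 16.88% = 1.3494
β_Brixley = 0.149 × 43.95% / 16.88% = 0.3879
β_Larkin = 0.706 × 15.95% / 16.88% = 0.6671
β_Dray = 0.704 × 18.10% / 16.88% = 0.7549
β_P = Σ w_i β_i = 0.26×1.3494 + 0.45×0.3879 + 0.18×0.6671 + 0.11×0.7549 = 0.7285
E(R_P) = R_f + β_P × MRP = 0.93% + 0.7285 × 7.86% = 6.66%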